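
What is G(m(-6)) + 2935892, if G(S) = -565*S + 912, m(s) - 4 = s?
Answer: 2937934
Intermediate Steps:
m(s) = 4 + s
G(S) = 912 - 565*S
G(m(-6)) + 2935892 = (912 - 565*(4 - 6)) + 2935892 = (912 - 565*(-2)) + 2935892 = (912 + 1130) + 2935892 = 2042 + 2935892 = 2937934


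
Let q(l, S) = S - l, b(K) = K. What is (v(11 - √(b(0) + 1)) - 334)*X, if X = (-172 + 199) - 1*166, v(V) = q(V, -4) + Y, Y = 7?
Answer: 47399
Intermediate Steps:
v(V) = 3 - V (v(V) = (-4 - V) + 7 = 3 - V)
X = -139 (X = 27 - 166 = -139)
(v(11 - √(b(0) + 1)) - 334)*X = ((3 - (11 - √(0 + 1))) - 334)*(-139) = ((3 - (11 - √1)) - 334)*(-139) = ((3 - (11 - 1*1)) - 334)*(-139) = ((3 - (11 - 1)) - 334)*(-139) = ((3 - 1*10) - 334)*(-139) = ((3 - 10) - 334)*(-139) = (-7 - 334)*(-139) = -341*(-139) = 47399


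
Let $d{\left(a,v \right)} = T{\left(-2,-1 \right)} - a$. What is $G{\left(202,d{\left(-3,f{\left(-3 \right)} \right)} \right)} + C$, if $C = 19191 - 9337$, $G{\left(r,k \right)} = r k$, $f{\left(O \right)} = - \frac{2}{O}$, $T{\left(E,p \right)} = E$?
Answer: $10056$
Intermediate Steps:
$d{\left(a,v \right)} = -2 - a$
$G{\left(r,k \right)} = k r$
$C = 9854$ ($C = 19191 - 9337 = 9854$)
$G{\left(202,d{\left(-3,f{\left(-3 \right)} \right)} \right)} + C = \left(-2 - -3\right) 202 + 9854 = \left(-2 + 3\right) 202 + 9854 = 1 \cdot 202 + 9854 = 202 + 9854 = 10056$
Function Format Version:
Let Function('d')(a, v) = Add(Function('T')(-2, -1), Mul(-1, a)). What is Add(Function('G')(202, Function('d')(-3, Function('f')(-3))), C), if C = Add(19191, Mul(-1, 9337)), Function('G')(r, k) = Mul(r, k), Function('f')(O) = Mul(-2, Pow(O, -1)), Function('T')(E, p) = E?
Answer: 10056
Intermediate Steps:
Function('d')(a, v) = Add(-2, Mul(-1, a))
Function('G')(r, k) = Mul(k, r)
C = 9854 (C = Add(19191, -9337) = 9854)
Add(Function('G')(202, Function('d')(-3, Function('f')(-3))), C) = Add(Mul(Add(-2, Mul(-1, -3)), 202), 9854) = Add(Mul(Add(-2, 3), 202), 9854) = Add(Mul(1, 202), 9854) = Add(202, 9854) = 10056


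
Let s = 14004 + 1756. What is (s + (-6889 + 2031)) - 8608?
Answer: 2294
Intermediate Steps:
s = 15760
(s + (-6889 + 2031)) - 8608 = (15760 + (-6889 + 2031)) - 8608 = (15760 - 4858) - 8608 = 10902 - 8608 = 2294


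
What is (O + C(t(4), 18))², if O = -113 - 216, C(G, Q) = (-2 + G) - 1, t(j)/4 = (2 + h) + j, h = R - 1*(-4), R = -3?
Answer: 92416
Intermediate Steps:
h = 1 (h = -3 - 1*(-4) = -3 + 4 = 1)
t(j) = 12 + 4*j (t(j) = 4*((2 + 1) + j) = 4*(3 + j) = 12 + 4*j)
C(G, Q) = -3 + G
O = -329
(O + C(t(4), 18))² = (-329 + (-3 + (12 + 4*4)))² = (-329 + (-3 + (12 + 16)))² = (-329 + (-3 + 28))² = (-329 + 25)² = (-304)² = 92416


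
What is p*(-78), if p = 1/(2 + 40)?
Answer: -13/7 ≈ -1.8571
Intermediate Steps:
p = 1/42 ≈ 0.023810
p*(-78) = (1/42)*(-78) = -13/7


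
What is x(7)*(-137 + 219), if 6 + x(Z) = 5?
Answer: -82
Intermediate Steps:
x(Z) = -1 (x(Z) = -6 + 5 = -1)
x(7)*(-137 + 219) = -(-137 + 219) = -1*82 = -82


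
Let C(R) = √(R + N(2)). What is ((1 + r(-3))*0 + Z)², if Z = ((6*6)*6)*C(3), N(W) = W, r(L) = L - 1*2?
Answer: 233280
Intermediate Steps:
r(L) = -2 + L (r(L) = L - 2 = -2 + L)
C(R) = √(2 + R) (C(R) = √(R + 2) = √(2 + R))
Z = 216*√5 (Z = ((6*6)*6)*√(2 + 3) = (36*6)*√5 = 216*√5 ≈ 482.99)
((1 + r(-3))*0 + Z)² = ((1 + (-2 - 3))*0 + 216*√5)² = ((1 - 5)*0 + 216*√5)² = (-4*0 + 216*√5)² = (0 + 216*√5)² = (216*√5)² = 233280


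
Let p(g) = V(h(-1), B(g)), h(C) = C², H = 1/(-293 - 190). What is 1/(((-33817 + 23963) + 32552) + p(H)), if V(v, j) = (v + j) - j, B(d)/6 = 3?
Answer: 1/22699 ≈ 4.4055e-5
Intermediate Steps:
H = -1/483 (H = 1/(-483) = -1/483 ≈ -0.0020704)
B(d) = 18 (B(d) = 6*3 = 18)
V(v, j) = v (V(v, j) = (j + v) - j = v)
p(g) = 1 (p(g) = (-1)² = 1)
1/(((-33817 + 23963) + 32552) + p(H)) = 1/(((-33817 + 23963) + 32552) + 1) = 1/((-9854 + 32552) + 1) = 1/(22698 + 1) = 1/22699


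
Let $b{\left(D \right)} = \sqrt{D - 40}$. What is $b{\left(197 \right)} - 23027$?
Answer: $-23027 + \sqrt{157} \approx -23014.0$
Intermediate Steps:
$b{\left(D \right)} = \sqrt{-40 + D}$
$b{\left(197 \right)} - 23027 = \sqrt{-40 + 197} - 23027 = \sqrt{157} - 23027 = -23027 + \sqrt{157}$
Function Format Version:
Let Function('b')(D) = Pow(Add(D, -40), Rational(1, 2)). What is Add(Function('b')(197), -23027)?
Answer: Add(-23027, Pow(157, Rational(1, 2))) ≈ -23014.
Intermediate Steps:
Function('b')(D) = Pow(Add(-40, D), Rational(1, 2))
Add(Function('b')(197), -23027) = Add(Pow(Add(-40, 197), Rational(1, 2)), -23027) = Add(Pow(157, Rational(1, 2)), -23027) = Add(-23027, Pow(157, Rational(1, 2)))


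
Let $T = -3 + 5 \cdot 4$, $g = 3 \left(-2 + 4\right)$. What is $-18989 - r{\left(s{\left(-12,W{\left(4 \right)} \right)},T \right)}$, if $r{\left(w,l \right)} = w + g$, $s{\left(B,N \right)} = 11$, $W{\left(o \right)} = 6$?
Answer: $-19006$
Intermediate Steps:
$g = 6$ ($g = 3 \cdot 2 = 6$)
$T = 17$ ($T = -3 + 20 = 17$)
$r{\left(w,l \right)} = 6 + w$ ($r{\left(w,l \right)} = w + 6 = 6 + w$)
$-18989 - r{\left(s{\left(-12,W{\left(4 \right)} \right)},T \right)} = -18989 - \left(6 + 11\right) = -18989 - 17 = -19006$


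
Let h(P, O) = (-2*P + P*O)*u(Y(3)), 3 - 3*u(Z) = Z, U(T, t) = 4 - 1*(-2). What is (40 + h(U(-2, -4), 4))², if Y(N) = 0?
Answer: 2704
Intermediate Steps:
U(T, t) = 6 (U(T, t) = 4 + 2 = 6)
u(Z) = 1 - Z/3
h(P, O) = -2*P + O*P (h(P, O) = (-2*P + P*O)*(1 - ⅓*0) = (-2*P + O*P)*(1 + 0) = (-2*P + O*P)*1 = -2*P + O*P)
(40 + h(U(-2, -4), 4))² = (40 + 6*(-2 + 4))² = (40 + 6*2)² = (40 + 12)² = 52² = 2704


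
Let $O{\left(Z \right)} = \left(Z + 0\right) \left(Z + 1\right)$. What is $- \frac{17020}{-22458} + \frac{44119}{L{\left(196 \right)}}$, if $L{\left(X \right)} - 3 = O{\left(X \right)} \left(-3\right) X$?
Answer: $\frac{21412708531}{28326840593} \approx 0.75592$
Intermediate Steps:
$O{\left(Z \right)} = Z \left(1 + Z\right)$
$L{\left(X \right)} = 3 - 3 X^{2} \left(1 + X\right)$ ($L{\left(X \right)} = 3 + X \left(1 + X\right) \left(-3\right) X = 3 + - 3 X \left(1 + X\right) X = 3 - 3 X^{2} \left(1 + X\right)$)
$- \frac{17020}{-22458} + \frac{44119}{L{\left(196 \right)}} = - \frac{17020}{-22458} + \frac{44119}{3 - 3 \cdot 196^{2} - 3 \cdot 196^{3}} = \left(-17020\right) \left(- \frac{1}{22458}\right) + \frac{44119}{3 - 115248 - 22588608} = \frac{8510}{11229} + \frac{44119}{3 - 115248 - 22588608} = \frac{8510}{11229} + \frac{44119}{-22703853} = \frac{8510}{11229} + 44119 \left(- \frac{1}{22703853}\right) = \frac{8510}{11229} - \frac{44119}{22703853} = \frac{21412708531}{28326840593}$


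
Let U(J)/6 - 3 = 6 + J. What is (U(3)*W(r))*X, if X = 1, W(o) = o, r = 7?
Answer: 504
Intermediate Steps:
U(J) = 54 + 6*J (U(J) = 18 + 6*(6 + J) = 18 + (36 + 6*J) = 54 + 6*J)
(U(3)*W(r))*X = ((54 + 6*3)*7)*1 = ((54 + 18)*7)*1 = (72*7)*1 = 504*1 = 504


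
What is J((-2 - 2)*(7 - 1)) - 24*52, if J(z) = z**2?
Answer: -672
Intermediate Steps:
J((-2 - 2)*(7 - 1)) - 24*52 = ((-2 - 2)*(7 - 1))**2 - 24*52 = (-4*6)**2 - 1248 = (-24)**2 - 1248 = 576 - 1248 = -672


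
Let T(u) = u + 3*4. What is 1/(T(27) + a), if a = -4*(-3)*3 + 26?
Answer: 1/101 ≈ 0.0099010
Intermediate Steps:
T(u) = 12 + u (T(u) = u + 12 = 12 + u)
a = 62 (a = 12*3 + 26 = 36 + 26 = 62)
1/(T(27) + a) = 1/((12 + 27) + 62) = 1/(39 + 62) = 1/101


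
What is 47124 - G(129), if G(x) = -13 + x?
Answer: 47008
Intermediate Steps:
47124 - G(129) = 47124 - (-13 + 129) = 47124 - 1*116 = 47124 - 116 = 47008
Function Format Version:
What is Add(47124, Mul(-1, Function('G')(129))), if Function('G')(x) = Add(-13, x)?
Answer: 47008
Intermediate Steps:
Add(47124, Mul(-1, Function('G')(129))) = Add(47124, Mul(-1, Add(-13, 129))) = Add(47124, Mul(-1, 116)) = Add(47124, -116) = 47008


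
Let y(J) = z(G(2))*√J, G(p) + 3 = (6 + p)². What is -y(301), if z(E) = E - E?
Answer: 0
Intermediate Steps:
G(p) = -3 + (6 + p)²
z(E) = 0
y(J) = 0 (y(J) = 0*√J = 0)
-y(301) = -1*0 = 0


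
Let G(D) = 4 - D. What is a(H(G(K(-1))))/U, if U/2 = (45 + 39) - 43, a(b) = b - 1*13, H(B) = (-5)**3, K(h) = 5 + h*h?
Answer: -69/41 ≈ -1.6829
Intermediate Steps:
K(h) = 5 + h**2
H(B) = -125
a(b) = -13 + b (a(b) = b - 13 = -13 + b)
U = 82 (U = 2*((45 + 39) - 43) = 2*(84 - 43) = 2*41 = 82)
a(H(G(K(-1))))/U = (-13 - 125)/82 = -138*1/82 = -69/41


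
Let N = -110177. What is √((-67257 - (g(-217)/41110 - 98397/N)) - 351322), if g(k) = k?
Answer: I*√8587271548464133589359770/4529376470 ≈ 646.98*I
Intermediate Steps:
√((-67257 - (g(-217)/41110 - 98397/N)) - 351322) = √((-67257 - (-217/41110 - 98397/(-110177))) - 351322) = √((-67257 - (-217*1/41110 - 98397*(-1/110177))) - 351322) = √((-67257 - (-217/41110 + 98397/110177)) - 351322) = √((-67257 - 1*4021192261/4529376470) - 351322) = √((-67257 - 4021192261/4529376470) - 351322) = √(-304636294435051/4529376470 - 351322) = √(-1895905894628391/4529376470) = I*√8587271548464133589359770/4529376470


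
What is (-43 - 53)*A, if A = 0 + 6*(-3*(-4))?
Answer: -6912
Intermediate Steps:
A = 72 (A = 0 + 6*12 = 0 + 72 = 72)
(-43 - 53)*A = (-43 - 53)*72 = -96*72 = -6912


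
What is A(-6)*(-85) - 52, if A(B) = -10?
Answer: 798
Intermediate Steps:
A(-6)*(-85) - 52 = -10*(-85) - 52 = 850 - 52 = 798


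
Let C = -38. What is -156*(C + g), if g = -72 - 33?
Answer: 22308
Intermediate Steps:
g = -105
-156*(C + g) = -156*(-38 - 105) = -156*(-143) = 22308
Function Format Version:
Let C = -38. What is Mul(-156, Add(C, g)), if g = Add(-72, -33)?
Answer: 22308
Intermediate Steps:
g = -105
Mul(-156, Add(C, g)) = Mul(-156, Add(-38, -105)) = Mul(-156, -143) = 22308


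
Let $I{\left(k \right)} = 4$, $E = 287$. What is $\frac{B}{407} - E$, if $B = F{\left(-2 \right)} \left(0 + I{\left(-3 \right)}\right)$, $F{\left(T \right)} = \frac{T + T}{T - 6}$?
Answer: $- \frac{116807}{407} \approx -287.0$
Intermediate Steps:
$F{\left(T \right)} = \frac{2 T}{-6 + T}$
$B = 2$ ($B = 2 \left(-2\right) \frac{1}{-6 - 2} \left(0 + 4\right) = 2 \left(-2\right) \frac{1}{-8} \cdot 4 = 2 \left(-2\right) \left(- \frac{1}{8}\right) 4 = \frac{1}{2} \cdot 4 = 2$)
$\frac{B}{407} - E = \frac{2}{407} - 287 = - \frac{116807}{407}$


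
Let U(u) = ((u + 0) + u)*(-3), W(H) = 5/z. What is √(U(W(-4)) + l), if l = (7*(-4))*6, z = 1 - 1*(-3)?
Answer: 3*I*√78/2 ≈ 13.248*I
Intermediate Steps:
z = 4 (z = 1 + 3 = 4)
W(H) = 5/4
l = -168 (l = -28*6 = -168)
U(u) = -6*u (U(u) = (u + u)*(-3) = (2*u)*(-3) = -6*u)
√(U(W(-4)) + l) = √(-6*5/4 - 168) = √(-15/2 - 168) = √(-351/2) = 3*I*√78/2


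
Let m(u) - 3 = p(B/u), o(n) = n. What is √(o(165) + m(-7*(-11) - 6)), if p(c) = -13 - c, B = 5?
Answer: 10*√7810/71 ≈ 12.447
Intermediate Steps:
m(u) = -10 - 5/u (m(u) = 3 + (-13 - 5/u) = -10 - 5/u)
√(o(165) + m(-7*(-11) - 6)) = √(165 + (-10 - 5/(-7*(-11) - 6))) = √(165 + (-10 - 5/(77 - 6))) = √(165 + (-10 - 5/71)) = √(165 - 715/71) = √(11000/71) = 10*√7810/71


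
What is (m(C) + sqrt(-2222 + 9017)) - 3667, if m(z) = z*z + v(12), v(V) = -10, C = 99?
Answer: 6124 + 3*sqrt(755) ≈ 6206.4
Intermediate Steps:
m(z) = -10 + z**2 (m(z) = z*z - 10 = z**2 - 10 = -10 + z**2)
(m(C) + sqrt(-2222 + 9017)) - 3667 = ((-10 + 99**2) + sqrt(-2222 + 9017)) - 3667 = ((-10 + 9801) + sqrt(6795)) - 3667 = (9791 + 3*sqrt(755)) - 3667 = 6124 + 3*sqrt(755)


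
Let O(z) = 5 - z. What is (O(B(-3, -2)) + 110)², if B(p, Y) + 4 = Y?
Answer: 14641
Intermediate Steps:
B(p, Y) = -4 + Y
(O(B(-3, -2)) + 110)² = ((5 - (-4 - 2)) + 110)² = ((5 - 1*(-6)) + 110)² = ((5 + 6) + 110)² = (11 + 110)² = 121² = 14641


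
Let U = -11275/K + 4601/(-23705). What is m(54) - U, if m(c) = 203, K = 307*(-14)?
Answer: 20434971493/101884090 ≈ 200.57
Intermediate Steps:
K = -4298
U = 247498777/101884090 (U = -11275/(-4298) + 4601/(-23705) = -11275*(-1/4298) + 4601*(-1/23705) = 11275/4298 - 4601/23705 = 247498777/101884090 ≈ 2.4292)
m(54) - U = 203 - 1*247498777/101884090 = 203 - 247498777/101884090 = 20434971493/101884090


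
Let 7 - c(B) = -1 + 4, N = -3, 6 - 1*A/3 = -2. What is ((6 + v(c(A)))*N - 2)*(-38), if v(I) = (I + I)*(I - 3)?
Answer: 1672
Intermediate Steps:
A = 24 (A = 18 - 3*(-2) = 18 + 6 = 24)
c(B) = 4 (c(B) = 7 - (-1 + 4) = 7 - 1*3 = 7 - 3 = 4)
v(I) = 2*I*(-3 + I) (v(I) = (2*I)*(-3 + I) = 2*I*(-3 + I))
((6 + v(c(A)))*N - 2)*(-38) = ((6 + 2*4*(-3 + 4))*(-3) - 2)*(-38) = ((6 + 2*4*1)*(-3) - 2)*(-38) = ((6 + 8)*(-3) - 2)*(-38) = (14*(-3) - 2)*(-38) = (-42 - 2)*(-38) = -44*(-38) = 1672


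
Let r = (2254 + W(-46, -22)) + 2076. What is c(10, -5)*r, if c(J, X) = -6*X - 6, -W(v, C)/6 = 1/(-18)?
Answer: 103928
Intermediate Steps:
W(v, C) = ⅓ (W(v, C) = -6/(-18) = -6*(-1/18) = ⅓)
c(J, X) = -6 - 6*X
r = 12991/3 (r = (2254 + ⅓) + 2076 = 6763/3 + 2076 = 12991/3 ≈ 4330.3)
c(10, -5)*r = (-6 - 6*(-5))*(12991/3) = (-6 + 30)*(12991/3) = 24*(12991/3) = 103928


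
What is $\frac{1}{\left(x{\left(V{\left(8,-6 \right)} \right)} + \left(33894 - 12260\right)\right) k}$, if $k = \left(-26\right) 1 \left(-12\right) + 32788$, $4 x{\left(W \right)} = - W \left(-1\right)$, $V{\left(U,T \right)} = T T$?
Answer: $\frac{1}{716383300} \approx 1.3959 \cdot 10^{-9}$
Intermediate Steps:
$V{\left(U,T \right)} = T^{2}$
$x{\left(W \right)} = \frac{W}{4}$ ($x{\left(W \right)} = \frac{- W \left(-1\right)}{4} = \frac{W}{4}$)
$k = 33100$ ($k = \left(-26\right) \left(-12\right) + 32788 = 312 + 32788 = 33100$)
$\frac{1}{\left(x{\left(V{\left(8,-6 \right)} \right)} + \left(33894 - 12260\right)\right) k} = \frac{1}{\left(\frac{\left(-6\right)^{2}}{4} + \left(33894 - 12260\right)\right) 33100} = \frac{1}{\frac{1}{4} \cdot 36 + 21634} \cdot \frac{1}{33100} = \frac{1}{9 + 21634} \cdot \frac{1}{33100} = \frac{1}{21643} \cdot \frac{1}{33100} = \frac{1}{716383300}$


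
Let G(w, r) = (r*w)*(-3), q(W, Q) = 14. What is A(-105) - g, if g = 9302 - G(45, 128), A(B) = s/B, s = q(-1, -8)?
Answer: -398732/15 ≈ -26582.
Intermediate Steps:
s = 14
G(w, r) = -3*r*w
A(B) = 14/B
g = 26582 (g = 9302 - (-3)*128*45 = 9302 - 1*(-17280) = 9302 + 17280 = 26582)
A(-105) - g = 14/(-105) - 1*26582 = 14*(-1/105) - 26582 = -2/15 - 26582 = -398732/15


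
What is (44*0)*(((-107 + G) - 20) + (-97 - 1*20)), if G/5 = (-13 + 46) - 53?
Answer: 0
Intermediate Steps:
G = -100 (G = 5*((-13 + 46) - 53) = 5*(33 - 53) = 5*(-20) = -100)
(44*0)*(((-107 + G) - 20) + (-97 - 1*20)) = (44*0)*(((-107 - 100) - 20) + (-97 - 1*20)) = 0*((-207 - 20) + (-97 - 20)) = 0*(-227 - 117) = 0*(-344) = 0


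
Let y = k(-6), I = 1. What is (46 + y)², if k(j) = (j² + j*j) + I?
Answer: 14161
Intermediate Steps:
k(j) = 1 + 2*j² (k(j) = (j² + j*j) + 1 = (j² + j²) + 1 = 2*j² + 1 = 1 + 2*j²)
y = 73 (y = 1 + 2*(-6)² = 1 + 2*36 = 1 + 72 = 73)
(46 + y)² = (46 + 73)² = 119² = 14161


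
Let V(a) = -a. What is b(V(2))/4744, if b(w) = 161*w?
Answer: -161/2372 ≈ -0.067875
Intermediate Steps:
b(V(2))/4744 = (161*(-1*2))/4744 = (161*(-2))*(1/4744) = -322*1/4744 = -161/2372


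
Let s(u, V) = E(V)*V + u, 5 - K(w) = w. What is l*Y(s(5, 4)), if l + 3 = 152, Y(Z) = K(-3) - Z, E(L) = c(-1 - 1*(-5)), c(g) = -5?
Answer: 3427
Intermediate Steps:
K(w) = 5 - w
E(L) = -5
s(u, V) = u - 5*V (s(u, V) = -5*V + u = u - 5*V)
Y(Z) = 8 - Z (Y(Z) = (5 - 1*(-3)) - Z = (5 + 3) - Z = 8 - Z)
l = 149 (l = -3 + 152 = 149)
l*Y(s(5, 4)) = 149*(8 - (5 - 5*4)) = 149*(8 - (5 - 20)) = 149*(8 - 1*(-15)) = 149*(8 + 15) = 149*23 = 3427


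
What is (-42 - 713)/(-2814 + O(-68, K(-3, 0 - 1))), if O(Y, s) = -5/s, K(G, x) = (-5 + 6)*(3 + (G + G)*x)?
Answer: 6795/25331 ≈ 0.26825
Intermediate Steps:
K(G, x) = 3 + 2*G*x (K(G, x) = 1*(3 + (2*G)*x) = 1*(3 + 2*G*x) = 3 + 2*G*x)
(-42 - 713)/(-2814 + O(-68, K(-3, 0 - 1))) = (-42 - 713)/(-2814 - 5/(3 + 2*(-3)*(0 - 1))) = -755/(-2814 - 5/(3 + 2*(-3)*(-1))) = -755/(-2814 - 5/(3 + 6)) = -755/(-2814 - 5/9) = -755/(-25331/9) = -755*(-9/25331) = 6795/25331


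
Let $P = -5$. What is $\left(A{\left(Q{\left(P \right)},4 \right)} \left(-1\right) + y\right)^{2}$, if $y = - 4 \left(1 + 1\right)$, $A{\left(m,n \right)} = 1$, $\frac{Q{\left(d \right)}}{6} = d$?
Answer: $81$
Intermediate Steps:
$Q{\left(d \right)} = 6 d$
$y = -8$ ($y = \left(-4\right) 2 = -8$)
$\left(A{\left(Q{\left(P \right)},4 \right)} \left(-1\right) + y\right)^{2} = \left(1 \left(-1\right) - 8\right)^{2} = \left(-1 - 8\right)^{2} = \left(-9\right)^{2} = 81$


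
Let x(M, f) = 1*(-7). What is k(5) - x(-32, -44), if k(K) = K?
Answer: 12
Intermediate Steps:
x(M, f) = -7
k(5) - x(-32, -44) = 5 - 1*(-7) = 5 + 7 = 12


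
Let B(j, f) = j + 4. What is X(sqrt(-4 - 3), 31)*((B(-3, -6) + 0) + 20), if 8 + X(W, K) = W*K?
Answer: -168 + 651*I*sqrt(7) ≈ -168.0 + 1722.4*I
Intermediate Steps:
B(j, f) = 4 + j
X(W, K) = -8 + K*W (X(W, K) = -8 + W*K = -8 + K*W)
X(sqrt(-4 - 3), 31)*((B(-3, -6) + 0) + 20) = (-8 + 31*sqrt(-4 - 3))*(((4 - 3) + 0) + 20) = (-8 + 31*sqrt(-7))*((1 + 0) + 20) = (-8 + 31*(I*sqrt(7)))*(1 + 20) = (-8 + 31*I*sqrt(7))*21 = -168 + 651*I*sqrt(7)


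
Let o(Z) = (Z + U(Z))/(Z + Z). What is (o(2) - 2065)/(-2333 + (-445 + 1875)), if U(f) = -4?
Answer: 1377/602 ≈ 2.2874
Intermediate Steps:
o(Z) = (-4 + Z)/(2*Z) (o(Z) = (Z - 4)/(Z + Z) = (-4 + Z)/((2*Z)) = (-4 + Z)*(1/(2*Z)) = (-4 + Z)/(2*Z))
(o(2) - 2065)/(-2333 + (-445 + 1875)) = ((½)*(-4 + 2)/2 - 2065)/(-2333 + (-445 + 1875)) = ((½)*(½)*(-2) - 2065)/(-2333 + 1430) = (-½ - 2065)/(-903) = -4131/2*(-1/903) = 1377/602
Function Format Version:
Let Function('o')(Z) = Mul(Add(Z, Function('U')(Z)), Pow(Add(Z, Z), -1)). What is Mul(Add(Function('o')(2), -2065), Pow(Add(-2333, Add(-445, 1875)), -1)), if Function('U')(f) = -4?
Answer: Rational(1377, 602) ≈ 2.2874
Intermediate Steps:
Function('o')(Z) = Mul(Rational(1, 2), Pow(Z, -1), Add(-4, Z)) (Function('o')(Z) = Mul(Add(Z, -4), Pow(Add(Z, Z), -1)) = Mul(Add(-4, Z), Pow(Mul(2, Z), -1)) = Mul(Add(-4, Z), Mul(Rational(1, 2), Pow(Z, -1))) = Mul(Rational(1, 2), Pow(Z, -1), Add(-4, Z)))
Mul(Add(Function('o')(2), -2065), Pow(Add(-2333, Add(-445, 1875)), -1)) = Mul(Add(Mul(Rational(1, 2), Pow(2, -1), Add(-4, 2)), -2065), Pow(Add(-2333, Add(-445, 1875)), -1)) = Mul(Add(Mul(Rational(1, 2), Rational(1, 2), -2), -2065), Pow(Add(-2333, 1430), -1)) = Mul(Add(Rational(-1, 2), -2065), Pow(-903, -1)) = Mul(Rational(-4131, 2), Rational(-1, 903)) = Rational(1377, 602)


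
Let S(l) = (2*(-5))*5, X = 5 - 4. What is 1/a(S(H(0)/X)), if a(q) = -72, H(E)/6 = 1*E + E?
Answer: -1/72 ≈ -0.013889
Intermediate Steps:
H(E) = 12*E (H(E) = 6*(1*E + E) = 6*(E + E) = 6*(2*E) = 12*E)
X = 1
S(l) = -50 (S(l) = -10*5 = -50)
1/a(S(H(0)/X)) = 1/(-72) = -1/72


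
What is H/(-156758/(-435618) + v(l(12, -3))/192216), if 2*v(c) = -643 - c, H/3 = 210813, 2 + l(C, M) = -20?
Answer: 17651952117813744/9998712113 ≈ 1.7654e+6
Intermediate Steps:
l(C, M) = -22 (l(C, M) = -2 - 20 = -22)
H = 632439 (H = 3*210813 = 632439)
v(c) = -643/2 - c/2 (v(c) = (-643 - c)/2 = -643/2 - c/2)
H/(-156758/(-435618) + v(l(12, -3))/192216) = 632439/(-156758/(-435618) + (-643/2 - 1/2*(-22))/192216) = 632439/(-156758*(-1/435618) + (-643/2 + 11)*(1/192216)) = 632439/(78379/217809 - 621/2*1/192216) = 632439/(78379/217809 - 207/128144) = 632439/(9998712113/27910916496) = 632439*(27910916496/9998712113) = 17651952117813744/9998712113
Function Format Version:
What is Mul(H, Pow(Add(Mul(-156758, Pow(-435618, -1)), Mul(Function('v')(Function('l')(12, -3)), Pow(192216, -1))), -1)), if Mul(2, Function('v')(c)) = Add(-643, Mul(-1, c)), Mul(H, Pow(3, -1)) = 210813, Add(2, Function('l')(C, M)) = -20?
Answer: Rational(17651952117813744, 9998712113) ≈ 1.7654e+6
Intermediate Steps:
Function('l')(C, M) = -22 (Function('l')(C, M) = Add(-2, -20) = -22)
H = 632439 (H = Mul(3, 210813) = 632439)
Function('v')(c) = Add(Rational(-643, 2), Mul(Rational(-1, 2), c)) (Function('v')(c) = Mul(Rational(1, 2), Add(-643, Mul(-1, c))) = Add(Rational(-643, 2), Mul(Rational(-1, 2), c)))
Mul(H, Pow(Add(Mul(-156758, Pow(-435618, -1)), Mul(Function('v')(Function('l')(12, -3)), Pow(192216, -1))), -1)) = Mul(632439, Pow(Add(Mul(-156758, Pow(-435618, -1)), Mul(Add(Rational(-643, 2), Mul(Rational(-1, 2), -22)), Pow(192216, -1))), -1)) = Mul(632439, Pow(Add(Mul(-156758, Rational(-1, 435618)), Mul(Add(Rational(-643, 2), 11), Rational(1, 192216))), -1)) = Mul(632439, Pow(Add(Rational(78379, 217809), Mul(Rational(-621, 2), Rational(1, 192216))), -1)) = Mul(632439, Pow(Add(Rational(78379, 217809), Rational(-207, 128144)), -1)) = Mul(632439, Pow(Rational(9998712113, 27910916496), -1)) = Mul(632439, Rational(27910916496, 9998712113)) = Rational(17651952117813744, 9998712113)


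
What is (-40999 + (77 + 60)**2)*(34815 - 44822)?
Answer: 222455610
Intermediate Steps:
(-40999 + (77 + 60)**2)*(34815 - 44822) = (-40999 + 137**2)*(-10007) = (-40999 + 18769)*(-10007) = -22230*(-10007) = 222455610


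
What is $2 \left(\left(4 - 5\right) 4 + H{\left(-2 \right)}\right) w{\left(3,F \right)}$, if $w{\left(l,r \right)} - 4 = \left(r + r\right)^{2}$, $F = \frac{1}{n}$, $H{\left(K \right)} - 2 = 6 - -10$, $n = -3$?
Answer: $\frac{1120}{9} \approx 124.44$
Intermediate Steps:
$H{\left(K \right)} = 18$ ($H{\left(K \right)} = 2 + \left(6 - -10\right) = 2 + \left(6 + 10\right) = 2 + 16 = 18$)
$F = - \frac{1}{3}$ ($F = \frac{1}{-3} = - \frac{1}{3} \approx -0.33333$)
$w{\left(l,r \right)} = 4 + 4 r^{2}$ ($w{\left(l,r \right)} = 4 + \left(r + r\right)^{2} = 4 + \left(2 r\right)^{2} = 4 + 4 r^{2}$)
$2 \left(\left(4 - 5\right) 4 + H{\left(-2 \right)}\right) w{\left(3,F \right)} = 2 \left(\left(4 - 5\right) 4 + 18\right) \left(4 + 4 \left(- \frac{1}{3}\right)^{2}\right) = 2 \left(\left(-1\right) 4 + 18\right) \left(4 + 4 \cdot \frac{1}{9}\right) = 2 \left(-4 + 18\right) \left(4 + \frac{4}{9}\right) = 2 \cdot 14 \cdot \frac{40}{9} = 28 \cdot \frac{40}{9} = \frac{1120}{9}$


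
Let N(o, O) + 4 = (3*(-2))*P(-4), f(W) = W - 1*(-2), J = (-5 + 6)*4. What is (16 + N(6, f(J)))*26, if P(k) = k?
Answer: 936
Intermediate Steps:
J = 4 (J = 1*4 = 4)
f(W) = 2 + W (f(W) = W + 2 = 2 + W)
N(o, O) = 20 (N(o, O) = -4 + (3*(-2))*(-4) = -4 - 6*(-4) = -4 + 24 = 20)
(16 + N(6, f(J)))*26 = (16 + 20)*26 = 36*26 = 936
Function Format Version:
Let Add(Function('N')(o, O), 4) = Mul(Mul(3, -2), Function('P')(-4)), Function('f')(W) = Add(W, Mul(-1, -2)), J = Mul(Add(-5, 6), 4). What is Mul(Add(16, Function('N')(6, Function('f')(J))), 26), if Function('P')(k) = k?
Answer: 936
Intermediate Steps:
J = 4 (J = Mul(1, 4) = 4)
Function('f')(W) = Add(2, W) (Function('f')(W) = Add(W, 2) = Add(2, W))
Function('N')(o, O) = 20 (Function('N')(o, O) = Add(-4, Mul(Mul(3, -2), -4)) = Add(-4, Mul(-6, -4)) = Add(-4, 24) = 20)
Mul(Add(16, Function('N')(6, Function('f')(J))), 26) = Mul(Add(16, 20), 26) = Mul(36, 26) = 936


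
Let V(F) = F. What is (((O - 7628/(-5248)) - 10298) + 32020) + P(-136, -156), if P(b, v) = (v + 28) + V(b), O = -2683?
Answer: 24634707/1312 ≈ 18776.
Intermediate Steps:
P(b, v) = 28 + b + v (P(b, v) = (v + 28) + b = (28 + v) + b = 28 + b + v)
(((O - 7628/(-5248)) - 10298) + 32020) + P(-136, -156) = (((-2683 - 7628/(-5248)) - 10298) + 32020) + (28 - 136 - 156) = (((-2683 - 7628*(-1/5248)) - 10298) + 32020) - 264 = (((-2683 + 1907/1312) - 10298) + 32020) - 264 = ((-3518189/1312 - 10298) + 32020) - 264 = (-17029165/1312 + 32020) - 264 = 24981075/1312 - 264 = 24634707/1312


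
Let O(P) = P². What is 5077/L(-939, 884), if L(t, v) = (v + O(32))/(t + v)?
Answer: -279235/1908 ≈ -146.35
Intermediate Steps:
L(t, v) = (1024 + v)/(t + v) (L(t, v) = (v + 32²)/(t + v) = (v + 1024)/(t + v) = (1024 + v)/(t + v))
5077/L(-939, 884) = 5077/(((1024 + 884)/(-939 + 884))) = 5077/((1908/(-55))) = 5077/((-1/55*1908)) = 5077/(-1908/55) = 5077*(-55/1908) = -279235/1908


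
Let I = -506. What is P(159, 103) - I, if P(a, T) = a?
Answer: 665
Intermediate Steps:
P(159, 103) - I = 159 - 1*(-506) = 159 + 506 = 665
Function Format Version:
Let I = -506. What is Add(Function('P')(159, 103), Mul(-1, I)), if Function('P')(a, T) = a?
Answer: 665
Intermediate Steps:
Add(Function('P')(159, 103), Mul(-1, I)) = Add(159, Mul(-1, -506)) = Add(159, 506) = 665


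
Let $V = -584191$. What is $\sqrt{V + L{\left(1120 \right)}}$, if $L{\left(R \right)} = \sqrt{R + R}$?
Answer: $\sqrt{-584191 + 8 \sqrt{35}} \approx 764.29 i$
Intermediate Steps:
$L{\left(R \right)} = \sqrt{2} \sqrt{R}$ ($L{\left(R \right)} = \sqrt{2 R} = \sqrt{2} \sqrt{R}$)
$\sqrt{V + L{\left(1120 \right)}} = \sqrt{-584191 + \sqrt{2} \sqrt{1120}} = \sqrt{-584191 + \sqrt{2} \cdot 4 \sqrt{70}} = \sqrt{-584191 + 8 \sqrt{35}}$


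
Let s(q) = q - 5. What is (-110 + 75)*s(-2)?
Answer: 245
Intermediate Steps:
s(q) = -5 + q
(-110 + 75)*s(-2) = (-110 + 75)*(-5 - 2) = -35*(-7) = 245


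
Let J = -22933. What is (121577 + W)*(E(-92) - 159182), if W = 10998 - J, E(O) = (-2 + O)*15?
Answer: -24973340736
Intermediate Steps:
E(O) = -30 + 15*O
W = 33931 (W = 10998 - 1*(-22933) = 10998 + 22933 = 33931)
(121577 + W)*(E(-92) - 159182) = (121577 + 33931)*((-30 + 15*(-92)) - 159182) = 155508*((-30 - 1380) - 159182) = 155508*(-1410 - 159182) = 155508*(-160592) = -24973340736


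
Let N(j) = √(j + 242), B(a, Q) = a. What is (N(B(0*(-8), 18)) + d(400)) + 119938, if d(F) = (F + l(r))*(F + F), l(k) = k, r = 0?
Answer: 439938 + 11*√2 ≈ 4.3995e+5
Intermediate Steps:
d(F) = 2*F² (d(F) = (F + 0)*(F + F) = F*(2*F) = 2*F²)
N(j) = √(242 + j)
(N(B(0*(-8), 18)) + d(400)) + 119938 = (√(242 + 0*(-8)) + 2*400²) + 119938 = (√(242 + 0) + 2*160000) + 119938 = (√242 + 320000) + 119938 = (11*√2 + 320000) + 119938 = (320000 + 11*√2) + 119938 = 439938 + 11*√2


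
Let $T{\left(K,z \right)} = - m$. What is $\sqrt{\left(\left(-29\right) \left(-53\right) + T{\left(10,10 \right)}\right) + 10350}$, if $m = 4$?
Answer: $\sqrt{11883} \approx 109.01$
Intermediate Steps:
$T{\left(K,z \right)} = -4$ ($T{\left(K,z \right)} = \left(-1\right) 4 = -4$)
$\sqrt{\left(\left(-29\right) \left(-53\right) + T{\left(10,10 \right)}\right) + 10350} = \sqrt{\left(\left(-29\right) \left(-53\right) - 4\right) + 10350} = \sqrt{\left(1537 - 4\right) + 10350} = \sqrt{1533 + 10350} = \sqrt{11883}$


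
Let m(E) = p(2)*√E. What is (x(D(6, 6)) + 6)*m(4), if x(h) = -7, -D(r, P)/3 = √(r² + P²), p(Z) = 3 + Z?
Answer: -10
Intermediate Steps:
m(E) = 5*√E (m(E) = (3 + 2)*√E = 5*√E)
D(r, P) = -3*√(P² + r²) (D(r, P) = -3*√(r² + P²) = -3*√(P² + r²))
(x(D(6, 6)) + 6)*m(4) = (-7 + 6)*(5*√4) = -5*2 = -1*10 = -10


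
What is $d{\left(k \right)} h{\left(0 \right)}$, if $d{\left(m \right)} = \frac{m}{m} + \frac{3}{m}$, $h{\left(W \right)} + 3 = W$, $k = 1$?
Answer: $-12$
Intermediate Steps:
$h{\left(W \right)} = -3 + W$
$d{\left(m \right)} = 1 + \frac{3}{m}$
$d{\left(k \right)} h{\left(0 \right)} = \frac{3 + 1}{1} \left(-3 + 0\right) = 1 \cdot 4 \left(-3\right) = 4 \left(-3\right) = -12$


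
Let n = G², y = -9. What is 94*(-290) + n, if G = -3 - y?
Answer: -27224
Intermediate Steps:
G = 6 (G = -3 - 1*(-9) = -3 + 9 = 6)
n = 36 (n = 6² = 36)
94*(-290) + n = 94*(-290) + 36 = -27260 + 36 = -27224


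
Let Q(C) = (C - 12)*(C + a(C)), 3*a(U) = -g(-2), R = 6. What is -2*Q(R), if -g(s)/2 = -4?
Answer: 40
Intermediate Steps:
g(s) = 8 (g(s) = -2*(-4) = 8)
a(U) = -8/3 (a(U) = (-1*8)/3 = (1/3)*(-8) = -8/3)
Q(C) = (-12 + C)*(-8/3 + C) (Q(C) = (C - 12)*(C - 8/3) = (-12 + C)*(-8/3 + C))
-2*Q(R) = -2*(32 + 6**2 - 44/3*6) = -2*(32 + 36 - 88) = -2*(-20) = 40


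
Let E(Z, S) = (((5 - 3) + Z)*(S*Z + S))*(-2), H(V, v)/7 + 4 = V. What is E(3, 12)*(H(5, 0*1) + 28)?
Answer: -16800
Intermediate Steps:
H(V, v) = -28 + 7*V
E(Z, S) = -2*(2 + Z)*(S + S*Z) (E(Z, S) = ((2 + Z)*(S + S*Z))*(-2) = -2*(2 + Z)*(S + S*Z))
E(3, 12)*(H(5, 0*1) + 28) = (-2*12*(2 + 3**2 + 3*3))*((-28 + 7*5) + 28) = (-2*12*(2 + 9 + 9))*((-28 + 35) + 28) = (-2*12*20)*(7 + 28) = -480*35 = -16800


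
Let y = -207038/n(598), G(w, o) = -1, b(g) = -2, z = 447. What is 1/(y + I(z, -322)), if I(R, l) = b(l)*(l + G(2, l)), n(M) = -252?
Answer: 126/184915 ≈ 0.00068139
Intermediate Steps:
I(R, l) = 2 - 2*l (I(R, l) = -2*(l - 1) = -2*(-1 + l) = 2 - 2*l)
y = 103519/126 (y = -207038/(-252) = -207038*(-1/252) = 103519/126 ≈ 821.58)
1/(y + I(z, -322)) = 1/(103519/126 + (2 - 2*(-322))) = 1/(103519/126 + (2 + 644)) = 1/(103519/126 + 646) = 1/(184915/126) = 126/184915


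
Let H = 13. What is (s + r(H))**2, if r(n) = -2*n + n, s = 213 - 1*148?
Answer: 2704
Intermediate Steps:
s = 65 (s = 213 - 148 = 65)
r(n) = -n
(s + r(H))**2 = (65 - 1*13)**2 = (65 - 13)**2 = 52**2 = 2704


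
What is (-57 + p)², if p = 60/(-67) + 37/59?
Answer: 51248809924/15626209 ≈ 3279.7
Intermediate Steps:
p = -1061/3953 (p = 60*(-1/67) + 37*(1/59) = -60/67 + 37/59 = -1061/3953 ≈ -0.26840)
(-57 + p)² = (-57 - 1061/3953)² = (-226382/3953)² = 51248809924/15626209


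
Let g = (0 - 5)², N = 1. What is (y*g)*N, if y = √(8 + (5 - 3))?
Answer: 25*√10 ≈ 79.057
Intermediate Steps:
g = 25 (g = (-5)² = 25)
y = √10 (y = √(8 + 2) = √10 ≈ 3.1623)
(y*g)*N = (√10*25)*1 = (25*√10)*1 = 25*√10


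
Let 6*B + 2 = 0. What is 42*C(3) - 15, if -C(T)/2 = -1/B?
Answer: -267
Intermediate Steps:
B = -⅓ (B = -⅓ + (⅙)*0 = -⅓ + 0 = -⅓ ≈ -0.33333)
C(T) = -6 (C(T) = -(-2)/(-⅓) = -(-2)*(-3) = -2*3 = -6)
42*C(3) - 15 = 42*(-6) - 15 = -252 - 15 = -267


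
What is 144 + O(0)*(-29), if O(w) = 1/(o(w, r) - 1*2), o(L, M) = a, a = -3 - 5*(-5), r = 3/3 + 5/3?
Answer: 2851/20 ≈ 142.55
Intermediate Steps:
r = 8/3 (r = 3*(⅓) + 5*(⅓) = 1 + 5/3 = 8/3 ≈ 2.6667)
a = 22 (a = -3 + 25 = 22)
o(L, M) = 22
O(w) = 1/20 (O(w) = 1/(22 - 1*2) = 1/(22 - 2) = 1/20)
144 + O(0)*(-29) = 144 + (1/20)*(-29) = 144 - 29/20 = 2851/20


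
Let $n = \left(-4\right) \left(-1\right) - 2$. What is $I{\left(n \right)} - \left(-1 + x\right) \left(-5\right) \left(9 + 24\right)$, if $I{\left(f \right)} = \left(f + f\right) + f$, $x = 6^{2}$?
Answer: $5781$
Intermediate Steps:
$n = 2$ ($n = 4 - 2 = 2$)
$x = 36$
$I{\left(f \right)} = 3 f$ ($I{\left(f \right)} = 2 f + f = 3 f$)
$I{\left(n \right)} - \left(-1 + x\right) \left(-5\right) \left(9 + 24\right) = 3 \cdot 2 - \left(-1 + 36\right) \left(-5\right) \left(9 + 24\right) = 6 - 35 \left(-5\right) 33 = 6 - \left(-175\right) 33 = 6 - -5775 = 6 + 5775 = 5781$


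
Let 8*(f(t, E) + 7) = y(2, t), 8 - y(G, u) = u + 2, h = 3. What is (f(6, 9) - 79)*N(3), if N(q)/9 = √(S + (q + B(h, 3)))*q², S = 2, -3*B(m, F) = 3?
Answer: -13932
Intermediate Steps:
B(m, F) = -1 (B(m, F) = -⅓*3 = -1)
y(G, u) = 6 - u (y(G, u) = 8 - (u + 2) = 8 - (2 + u) = 8 + (-2 - u) = 6 - u)
f(t, E) = -25/4 - t/8 (f(t, E) = -7 + (6 - t)/8 = -7 + (¾ - t/8) = -25/4 - t/8)
N(q) = 9*q²*√(1 + q) (N(q) = 9*(√(2 + (q - 1))*q²) = 9*(√(2 + (-1 + q))*q²) = 9*(√(1 + q)*q²) = 9*(q²*√(1 + q)) = 9*q²*√(1 + q))
(f(6, 9) - 79)*N(3) = ((-25/4 - ⅛*6) - 79)*(9*3²*√(1 + 3)) = ((-25/4 - ¾) - 79)*(9*9*√4) = (-7 - 79)*(9*9*2) = -86*162 = -13932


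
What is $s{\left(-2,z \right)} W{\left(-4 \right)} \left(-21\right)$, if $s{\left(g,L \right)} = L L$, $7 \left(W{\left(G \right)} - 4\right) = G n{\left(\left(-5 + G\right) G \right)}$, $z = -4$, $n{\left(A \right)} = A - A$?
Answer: $-1344$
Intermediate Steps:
$n{\left(A \right)} = 0$
$W{\left(G \right)} = 4$ ($W{\left(G \right)} = 4 + \frac{G 0}{7} = 4 + \frac{1}{7} \cdot 0 = 4 + 0 = 4$)
$s{\left(g,L \right)} = L^{2}$
$s{\left(-2,z \right)} W{\left(-4 \right)} \left(-21\right) = \left(-4\right)^{2} \cdot 4 \left(-21\right) = 16 \cdot 4 \left(-21\right) = 64 \left(-21\right) = -1344$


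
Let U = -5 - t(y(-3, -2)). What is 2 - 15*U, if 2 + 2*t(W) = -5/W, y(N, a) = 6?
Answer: 223/4 ≈ 55.750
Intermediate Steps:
t(W) = -1 - 5/(2*W) (t(W) = -1 + (-5/W)/2 = -1 - 5/(2*W))
U = -43/12 (U = -5 - (-5/2 - 1*6)/6 = -5 - (-5/2 - 6)/6 = -5 - (-17)/(6*2) = -5 - 1*(-17/12) = -5 + 17/12 = -43/12 ≈ -3.5833)
2 - 15*U = 2 - 15*(-43/12) = 2 + 215/4 = 223/4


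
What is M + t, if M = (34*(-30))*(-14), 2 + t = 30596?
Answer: 44874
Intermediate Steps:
t = 30594 (t = -2 + 30596 = 30594)
M = 14280 (M = -1020*(-14) = 14280)
M + t = 14280 + 30594 = 44874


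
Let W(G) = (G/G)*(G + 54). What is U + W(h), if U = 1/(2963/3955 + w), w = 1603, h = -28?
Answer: 164917483/6342828 ≈ 26.001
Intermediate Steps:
W(G) = 54 + G (W(G) = 1*(54 + G) = 54 + G)
U = 3955/6342828 (U = 1/(2963/3955 + 1603) = 1/(6342828/3955) = 3955/6342828 ≈ 0.00062354)
U + W(h) = 3955/6342828 + (54 - 28) = 3955/6342828 + 26 = 164917483/6342828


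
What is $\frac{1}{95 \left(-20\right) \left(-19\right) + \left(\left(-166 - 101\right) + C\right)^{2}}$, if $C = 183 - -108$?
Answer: $\frac{1}{36676} \approx 2.7266 \cdot 10^{-5}$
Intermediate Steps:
$C = 291$ ($C = 183 + 108 = 291$)
$\frac{1}{95 \left(-20\right) \left(-19\right) + \left(\left(-166 - 101\right) + C\right)^{2}} = \frac{1}{95 \left(-20\right) \left(-19\right) + \left(\left(-166 - 101\right) + 291\right)^{2}} = \frac{1}{\left(-1900\right) \left(-19\right) + \left(-267 + 291\right)^{2}} = \frac{1}{36100 + 24^{2}} = \frac{1}{36100 + 576} = \frac{1}{36676}$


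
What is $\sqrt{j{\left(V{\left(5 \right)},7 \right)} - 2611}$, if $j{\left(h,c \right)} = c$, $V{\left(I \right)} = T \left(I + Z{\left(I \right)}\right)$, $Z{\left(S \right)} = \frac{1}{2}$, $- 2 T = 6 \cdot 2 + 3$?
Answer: $2 i \sqrt{651} \approx 51.029 i$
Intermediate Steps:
$T = - \frac{15}{2}$ ($T = - \frac{6 \cdot 2 + 3}{2} = - \frac{12 + 3}{2} = \left(- \frac{1}{2}\right) 15 = - \frac{15}{2} \approx -7.5$)
$Z{\left(S \right)} = \frac{1}{2}$
$V{\left(I \right)} = - \frac{15}{4} - \frac{15 I}{2}$ ($V{\left(I \right)} = - \frac{15 \left(I + \frac{1}{2}\right)}{2} = - \frac{15 \left(\frac{1}{2} + I\right)}{2} = - \frac{15}{4} - \frac{15 I}{2}$)
$\sqrt{j{\left(V{\left(5 \right)},7 \right)} - 2611} = \sqrt{7 - 2611} = \sqrt{-2604} = 2 i \sqrt{651}$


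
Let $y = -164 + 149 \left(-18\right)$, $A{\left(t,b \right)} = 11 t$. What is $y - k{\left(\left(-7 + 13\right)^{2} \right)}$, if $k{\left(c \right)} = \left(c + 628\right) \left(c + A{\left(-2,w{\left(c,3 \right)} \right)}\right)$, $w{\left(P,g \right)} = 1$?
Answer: $-12142$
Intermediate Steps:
$k{\left(c \right)} = \left(-22 + c\right) \left(628 + c\right)$ ($k{\left(c \right)} = \left(c + 628\right) \left(c + 11 \left(-2\right)\right) = \left(628 + c\right) \left(c - 22\right) = \left(628 + c\right) \left(-22 + c\right) = \left(-22 + c\right) \left(628 + c\right)$)
$y = -2846$ ($y = -164 - 2682 = -2846$)
$y - k{\left(\left(-7 + 13\right)^{2} \right)} = -2846 - \left(-13816 + \left(\left(-7 + 13\right)^{2}\right)^{2} + 606 \left(-7 + 13\right)^{2}\right) = -2846 - \left(-13816 + \left(6^{2}\right)^{2} + 606 \cdot 6^{2}\right) = -2846 - \left(-13816 + 36^{2} + 606 \cdot 36\right) = -2846 - \left(-13816 + 1296 + 21816\right) = -2846 - 9296 = -12142$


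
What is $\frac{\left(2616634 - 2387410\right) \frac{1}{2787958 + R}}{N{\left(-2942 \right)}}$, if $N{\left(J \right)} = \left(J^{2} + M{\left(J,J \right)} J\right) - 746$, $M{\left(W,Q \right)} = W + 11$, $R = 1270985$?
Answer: $\frac{19102}{5844072896305} \approx 3.2686 \cdot 10^{-9}$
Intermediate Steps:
$M{\left(W,Q \right)} = 11 + W$
$N{\left(J \right)} = -746 + J^{2} + J \left(11 + J\right)$ ($N{\left(J \right)} = \left(J^{2} + \left(11 + J\right) J\right) - 746 = \left(J^{2} + J \left(11 + J\right)\right) - 746 = -746 + J^{2} + J \left(11 + J\right)$)
$\frac{\left(2616634 - 2387410\right) \frac{1}{2787958 + R}}{N{\left(-2942 \right)}} = \frac{\left(2616634 - 2387410\right) \frac{1}{2787958 + 1270985}}{-746 + \left(-2942\right)^{2} - 2942 \left(11 - 2942\right)} = \frac{229224 \cdot \frac{1}{4058943}}{-746 + 8655364 - -8623002} = \frac{229224 \cdot \frac{1}{4058943}}{-746 + 8655364 + 8623002} = \frac{76408}{1352981 \cdot 17277620} = \frac{76408}{1352981} \cdot \frac{1}{17277620} = \frac{19102}{5844072896305}$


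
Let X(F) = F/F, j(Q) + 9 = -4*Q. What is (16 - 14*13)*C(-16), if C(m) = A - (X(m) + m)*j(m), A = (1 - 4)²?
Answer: -138444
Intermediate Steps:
j(Q) = -9 - 4*Q
X(F) = 1
A = 9 (A = (-3)² = 9)
C(m) = 9 - (1 + m)*(-9 - 4*m)
(16 - 14*13)*C(-16) = (16 - 14*13)*(18 + 4*(-16)² + 13*(-16)) = (16 - 182)*(18 + 4*256 - 208) = -166*(18 + 1024 - 208) = -166*834 = -138444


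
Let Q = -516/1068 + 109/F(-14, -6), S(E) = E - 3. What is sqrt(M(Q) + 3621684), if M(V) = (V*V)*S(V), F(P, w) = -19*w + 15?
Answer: 4*sqrt(3932868252423799189695)/131813361 ≈ 1903.1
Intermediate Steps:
F(P, w) = 15 - 19*w
S(E) = -3 + E
Q = 4154/11481 (Q = -516/1068 + 109/(15 - 19*(-6)) = -516*1/1068 + 109/(15 + 114) = -43/89 + 109/129 = 4154/11481 ≈ 0.36181)
M(V) = V**2*(-3 + V) (M(V) = (V*V)*(-3 + V) = V**2*(-3 + V))
sqrt(M(Q) + 3621684) = sqrt((4154/11481)**2*(-3 + 4154/11481) + 3621684) = sqrt((17255716/131813361)*(-30289/11481) + 3621684) = sqrt(-522658381924/1513349197641 + 3621684) = sqrt(5480872052850865520/1513349197641) = 4*sqrt(3932868252423799189695)/131813361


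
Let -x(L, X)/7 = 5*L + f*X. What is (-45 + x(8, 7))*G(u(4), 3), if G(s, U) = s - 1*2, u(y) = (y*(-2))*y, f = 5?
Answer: 19380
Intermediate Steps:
u(y) = -2*y**2 (u(y) = (-2*y)*y = -2*y**2)
x(L, X) = -35*L - 35*X (x(L, X) = -7*(5*L + 5*X) = -35*L - 35*X)
G(s, U) = -2 + s (G(s, U) = s - 2 = -2 + s)
(-45 + x(8, 7))*G(u(4), 3) = (-45 + (-35*8 - 35*7))*(-2 - 2*4**2) = (-45 + (-280 - 245))*(-2 - 2*16) = (-45 - 525)*(-2 - 32) = -570*(-34) = 19380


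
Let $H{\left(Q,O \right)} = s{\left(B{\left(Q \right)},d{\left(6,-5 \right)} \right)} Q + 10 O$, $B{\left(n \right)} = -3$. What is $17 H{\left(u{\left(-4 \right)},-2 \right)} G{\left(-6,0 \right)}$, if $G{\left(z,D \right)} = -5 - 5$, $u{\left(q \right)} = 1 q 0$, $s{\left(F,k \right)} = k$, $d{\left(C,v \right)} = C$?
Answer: $3400$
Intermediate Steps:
$u{\left(q \right)} = 0$ ($u{\left(q \right)} = q 0 = 0$)
$G{\left(z,D \right)} = -10$ ($G{\left(z,D \right)} = -5 - 5 = -10$)
$H{\left(Q,O \right)} = 6 Q + 10 O$
$17 H{\left(u{\left(-4 \right)},-2 \right)} G{\left(-6,0 \right)} = 17 \left(6 \cdot 0 + 10 \left(-2\right)\right) \left(-10\right) = 17 \left(0 - 20\right) \left(-10\right) = 17 \left(-20\right) \left(-10\right) = \left(-340\right) \left(-10\right) = 3400$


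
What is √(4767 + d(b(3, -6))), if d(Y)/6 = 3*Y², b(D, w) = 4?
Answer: √5055 ≈ 71.099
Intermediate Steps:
d(Y) = 18*Y² (d(Y) = 6*(3*Y²) = 18*Y²)
√(4767 + d(b(3, -6))) = √(4767 + 18*4²) = √(4767 + 18*16) = √(4767 + 288) = √5055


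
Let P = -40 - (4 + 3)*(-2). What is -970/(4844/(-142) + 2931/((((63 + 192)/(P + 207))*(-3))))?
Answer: 17561850/13173037 ≈ 1.3332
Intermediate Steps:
P = -26 (P = -40 - 7*(-2) = -40 - 1*(-14) = -40 + 14 = -26)
-970/(4844/(-142) + 2931/((((63 + 192)/(P + 207))*(-3)))) = -970/(4844/(-142) + 2931/((((63 + 192)/(-26 + 207))*(-3)))) = -970/(4844*(-1/142) + 2931/(((255/181)*(-3)))) = -970/(-2422/71 + 2931/(((255*(1/181))*(-3)))) = -970/(-2422/71 + 2931/(((255/181)*(-3)))) = -970/(-2422/71 + 2931/(-765/181)) = -970/(-2422/71 + 2931*(-181/765)) = -970/(-2422/71 - 176837/255) = -970/(-13173037/18105) = -970*(-18105/13173037) = 17561850/13173037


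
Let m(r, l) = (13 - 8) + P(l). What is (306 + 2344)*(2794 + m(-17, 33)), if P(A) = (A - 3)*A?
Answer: 10040850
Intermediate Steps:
P(A) = A*(-3 + A) (P(A) = (-3 + A)*A = A*(-3 + A))
m(r, l) = 5 + l*(-3 + l) (m(r, l) = (13 - 8) + l*(-3 + l) = 5 + l*(-3 + l))
(306 + 2344)*(2794 + m(-17, 33)) = (306 + 2344)*(2794 + (5 + 33*(-3 + 33))) = 2650*(2794 + (5 + 33*30)) = 2650*(2794 + (5 + 990)) = 2650*(2794 + 995) = 2650*3789 = 10040850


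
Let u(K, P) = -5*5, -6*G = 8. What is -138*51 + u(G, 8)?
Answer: -7063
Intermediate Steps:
G = -4/3 (G = -⅙*8 = -4/3 ≈ -1.3333)
u(K, P) = -25
-138*51 + u(G, 8) = -138*51 - 25 = -7038 - 25 = -7063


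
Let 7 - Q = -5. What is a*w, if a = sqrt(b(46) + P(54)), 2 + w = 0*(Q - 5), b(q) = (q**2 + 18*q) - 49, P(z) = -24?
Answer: -6*sqrt(319) ≈ -107.16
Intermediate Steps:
Q = 12 (Q = 7 - 1*(-5) = 7 + 5 = 12)
b(q) = -49 + q**2 + 18*q
w = -2 (w = -2 + 0*(12 - 5) = -2 + 0*7 = -2 + 0 = -2)
a = 3*sqrt(319) (a = sqrt((-49 + 46**2 + 18*46) - 24) = sqrt((-49 + 2116 + 828) - 24) = sqrt(2895 - 24) = sqrt(2871) = 3*sqrt(319) ≈ 53.582)
a*w = (3*sqrt(319))*(-2) = -6*sqrt(319)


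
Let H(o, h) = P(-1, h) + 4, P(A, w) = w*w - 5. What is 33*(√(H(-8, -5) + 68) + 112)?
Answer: 3696 + 66*√23 ≈ 4012.5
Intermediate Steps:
P(A, w) = -5 + w² (P(A, w) = w² - 5 = -5 + w²)
H(o, h) = -1 + h² (H(o, h) = (-5 + h²) + 4 = -1 + h²)
33*(√(H(-8, -5) + 68) + 112) = 33*(√((-1 + (-5)²) + 68) + 112) = 33*(√((-1 + 25) + 68) + 112) = 33*(√(24 + 68) + 112) = 33*(√92 + 112) = 33*(2*√23 + 112) = 33*(112 + 2*√23) = 3696 + 66*√23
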